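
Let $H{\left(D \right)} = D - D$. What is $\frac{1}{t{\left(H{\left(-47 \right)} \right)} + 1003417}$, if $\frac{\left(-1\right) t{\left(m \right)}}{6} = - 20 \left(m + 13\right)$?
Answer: $\frac{1}{1004977} \approx 9.9505 \cdot 10^{-7}$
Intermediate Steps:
$H{\left(D \right)} = 0$
$t{\left(m \right)} = 1560 + 120 m$ ($t{\left(m \right)} = - 6 \left(- 20 \left(m + 13\right)\right) = - 6 \left(- 20 \left(13 + m\right)\right) = - 6 \left(-260 - 20 m\right) = 1560 + 120 m$)
$\frac{1}{t{\left(H{\left(-47 \right)} \right)} + 1003417} = \frac{1}{\left(1560 + 120 \cdot 0\right) + 1003417} = \frac{1}{\left(1560 + 0\right) + 1003417} = \frac{1}{1560 + 1003417} = \frac{1}{1004977}$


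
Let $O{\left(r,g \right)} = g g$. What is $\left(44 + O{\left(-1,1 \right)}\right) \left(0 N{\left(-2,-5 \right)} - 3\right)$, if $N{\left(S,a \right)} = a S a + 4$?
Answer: $-135$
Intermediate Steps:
$O{\left(r,g \right)} = g^{2}$
$N{\left(S,a \right)} = 4 + S a^{2}$ ($N{\left(S,a \right)} = S a a + 4 = S a^{2} + 4 = 4 + S a^{2}$)
$\left(44 + O{\left(-1,1 \right)}\right) \left(0 N{\left(-2,-5 \right)} - 3\right) = \left(44 + 1^{2}\right) \left(0 \left(4 - 2 \left(-5\right)^{2}\right) - 3\right) = \left(44 + 1\right) \left(0 \left(4 - 50\right) - 3\right) = 45 \left(0 \left(4 - 50\right) - 3\right) = 45 \left(0 \left(-46\right) - 3\right) = 45 \left(0 - 3\right) = 45 \left(-3\right) = -135$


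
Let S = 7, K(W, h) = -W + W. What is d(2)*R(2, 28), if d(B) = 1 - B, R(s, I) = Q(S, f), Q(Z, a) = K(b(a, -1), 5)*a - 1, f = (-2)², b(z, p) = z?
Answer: 1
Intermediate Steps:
K(W, h) = 0
f = 4
Q(Z, a) = -1 (Q(Z, a) = 0*a - 1 = 0 - 1 = -1)
R(s, I) = -1
d(2)*R(2, 28) = (1 - 1*2)*(-1) = (1 - 2)*(-1) = -1*(-1) = 1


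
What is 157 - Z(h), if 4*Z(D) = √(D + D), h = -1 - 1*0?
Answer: 157 - I*√2/4 ≈ 157.0 - 0.35355*I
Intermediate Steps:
h = -1 (h = -1 + 0 = -1)
Z(D) = √2*√D/4 (Z(D) = √(D + D)/4 = √(2*D)/4 = (√2*√D)/4 = √2*√D/4)
157 - Z(h) = 157 - √2*√(-1)/4 = 157 - √2*I/4 = 157 - I*√2/4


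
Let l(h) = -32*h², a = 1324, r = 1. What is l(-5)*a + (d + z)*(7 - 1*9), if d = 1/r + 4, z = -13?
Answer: -1059184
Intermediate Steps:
d = 5 (d = 1/1 + 4 = 1 + 4 = 5)
l(-5)*a + (d + z)*(7 - 1*9) = -32*(-5)²*1324 + (5 - 13)*(7 - 1*9) = -32*25*1324 - 8*(7 - 9) = -800*1324 - 8*(-2) = -1059200 + 16 = -1059184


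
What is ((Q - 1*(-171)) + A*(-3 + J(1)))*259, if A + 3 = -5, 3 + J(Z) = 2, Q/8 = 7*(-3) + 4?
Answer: 17353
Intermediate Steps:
Q = -136 (Q = 8*(7*(-3) + 4) = 8*(-21 + 4) = 8*(-17) = -136)
J(Z) = -1 (J(Z) = -3 + 2 = -1)
A = -8 (A = -3 - 5 = -8)
((Q - 1*(-171)) + A*(-3 + J(1)))*259 = ((-136 - 1*(-171)) - 8*(-3 - 1))*259 = ((-136 + 171) - 8*(-4))*259 = (35 + 32)*259 = 67*259 = 17353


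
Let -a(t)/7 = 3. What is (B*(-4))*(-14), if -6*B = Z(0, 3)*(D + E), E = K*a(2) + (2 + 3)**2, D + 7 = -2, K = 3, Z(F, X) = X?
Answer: 1316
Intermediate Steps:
D = -9 (D = -7 - 2 = -9)
a(t) = -21 (a(t) = -7*3 = -21)
E = -38 (E = 3*(-21) + (2 + 3)**2 = -63 + 5**2 = -63 + 25 = -38)
B = 47/2 (B = -(-9 - 38)/2 = -(-47)/2 = -1/6*(-141) = 47/2 ≈ 23.500)
(B*(-4))*(-14) = ((47/2)*(-4))*(-14) = -94*(-14) = 1316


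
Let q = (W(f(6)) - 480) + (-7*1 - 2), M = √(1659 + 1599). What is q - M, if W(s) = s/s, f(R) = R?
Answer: -488 - 3*√362 ≈ -545.08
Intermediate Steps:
W(s) = 1
M = 3*√362 (M = √3258 = 3*√362 ≈ 57.079)
q = -488 (q = (1 - 480) + (-7*1 - 2) = -479 + (-7 - 2) = -479 - 9 = -488)
q - M = -488 - 3*√362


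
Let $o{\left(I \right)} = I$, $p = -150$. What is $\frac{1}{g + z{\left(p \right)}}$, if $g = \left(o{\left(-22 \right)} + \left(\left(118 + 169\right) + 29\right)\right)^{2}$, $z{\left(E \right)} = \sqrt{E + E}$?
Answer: $\frac{7203}{622598533} - \frac{5 i \sqrt{3}}{3735591198} \approx 1.1569 \cdot 10^{-5} - 2.3183 \cdot 10^{-9} i$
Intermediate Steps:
$z{\left(E \right)} = \sqrt{2} \sqrt{E}$ ($z{\left(E \right)} = \sqrt{2 E} = \sqrt{2} \sqrt{E}$)
$g = 86436$ ($g = \left(-22 + \left(\left(118 + 169\right) + 29\right)\right)^{2} = \left(-22 + \left(287 + 29\right)\right)^{2} = \left(-22 + 316\right)^{2} = 294^{2} = 86436$)
$\frac{1}{g + z{\left(p \right)}} = \frac{1}{86436 + \sqrt{2} \sqrt{-150}} = \frac{1}{86436 + \sqrt{2} \cdot 5 i \sqrt{6}} = \frac{1}{86436 + 10 i \sqrt{3}}$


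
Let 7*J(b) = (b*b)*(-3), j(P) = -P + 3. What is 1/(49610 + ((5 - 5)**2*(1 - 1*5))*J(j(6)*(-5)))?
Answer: 1/49610 ≈ 2.0157e-5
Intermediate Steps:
j(P) = 3 - P
J(b) = -3*b**2/7 (J(b) = ((b*b)*(-3))/7 = (b**2*(-3))/7 = (-3*b**2)/7 = -3*b**2/7)
1/(49610 + ((5 - 5)**2*(1 - 1*5))*J(j(6)*(-5))) = 1/(49610 + ((5 - 5)**2*(1 - 1*5))*(-3*25*(3 - 1*6)**2/7)) = 1/(49610 + (0**2*(1 - 5))*(-3*25*(3 - 6)**2/7)) = 1/(49610 + (0*(-4))*(-3*(-3*(-5))**2/7)) = 1/(49610 + 0*(-3/7*15**2)) = 1/(49610 + 0*(-3/7*225)) = 1/(49610 + 0*(-675/7)) = 1/(49610 + 0) = 1/49610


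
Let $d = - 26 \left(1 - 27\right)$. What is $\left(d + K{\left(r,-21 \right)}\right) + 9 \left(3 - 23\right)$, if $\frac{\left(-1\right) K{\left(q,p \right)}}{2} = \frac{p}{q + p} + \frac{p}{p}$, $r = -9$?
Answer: $\frac{2463}{5} \approx 492.6$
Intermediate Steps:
$K{\left(q,p \right)} = -2 - \frac{2 p}{p + q}$ ($K{\left(q,p \right)} = - 2 \left(\frac{p}{q + p} + \frac{p}{p}\right) = - 2 \left(\frac{p}{p + q} + 1\right) = - 2 \left(1 + \frac{p}{p + q}\right) = -2 - \frac{2 p}{p + q}$)
$d = 676$ ($d = \left(-26\right) \left(-26\right) = 676$)
$\left(d + K{\left(r,-21 \right)}\right) + 9 \left(3 - 23\right) = \left(676 + \frac{2 \left(\left(-1\right) \left(-9\right) - -42\right)}{-21 - 9}\right) + 9 \left(3 - 23\right) = \left(676 + \frac{2 \left(9 + 42\right)}{-30}\right) + 9 \left(-20\right) = \left(676 + 2 \left(- \frac{1}{30}\right) 51\right) - 180 = \left(676 - \frac{17}{5}\right) - 180 = \frac{3363}{5} - 180 = \frac{2463}{5}$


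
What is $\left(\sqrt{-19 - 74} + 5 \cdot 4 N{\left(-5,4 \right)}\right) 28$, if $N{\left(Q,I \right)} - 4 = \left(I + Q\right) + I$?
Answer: $3920 + 28 i \sqrt{93} \approx 3920.0 + 270.02 i$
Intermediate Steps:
$N{\left(Q,I \right)} = 4 + Q + 2 I$ ($N{\left(Q,I \right)} = 4 + \left(\left(I + Q\right) + I\right) = 4 + \left(Q + 2 I\right) = 4 + Q + 2 I$)
$\left(\sqrt{-19 - 74} + 5 \cdot 4 N{\left(-5,4 \right)}\right) 28 = \left(\sqrt{-19 - 74} + 5 \cdot 4 \left(4 - 5 + 2 \cdot 4\right)\right) 28 = \left(\sqrt{-93} + 20 \left(4 - 5 + 8\right)\right) 28 = \left(i \sqrt{93} + 20 \cdot 7\right) 28 = \left(i \sqrt{93} + 140\right) 28 = \left(140 + i \sqrt{93}\right) 28 = 3920 + 28 i \sqrt{93}$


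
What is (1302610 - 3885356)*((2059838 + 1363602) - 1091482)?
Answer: -6022855196668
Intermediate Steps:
(1302610 - 3885356)*((2059838 + 1363602) - 1091482) = -2582746*(3423440 - 1091482) = -2582746*2331958 = -6022855196668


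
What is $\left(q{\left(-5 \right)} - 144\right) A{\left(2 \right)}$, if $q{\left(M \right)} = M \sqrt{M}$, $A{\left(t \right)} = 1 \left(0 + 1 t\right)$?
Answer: $-288 - 10 i \sqrt{5} \approx -288.0 - 22.361 i$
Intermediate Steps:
$A{\left(t \right)} = t$ ($A{\left(t \right)} = 1 \left(0 + t\right) = 1 t = t$)
$q{\left(M \right)} = M^{\frac{3}{2}}$
$\left(q{\left(-5 \right)} - 144\right) A{\left(2 \right)} = \left(\left(-5\right)^{\frac{3}{2}} - 144\right) 2 = \left(- 5 i \sqrt{5} - 144\right) 2 = \left(-144 - 5 i \sqrt{5}\right) 2 = -288 - 10 i \sqrt{5}$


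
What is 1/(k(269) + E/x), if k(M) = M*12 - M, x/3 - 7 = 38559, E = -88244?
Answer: 57849/171131069 ≈ 0.00033804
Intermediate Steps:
x = 115698 (x = 21 + 3*38559 = 21 + 115677 = 115698)
k(M) = 11*M (k(M) = 12*M - M = 11*M)
1/(k(269) + E/x) = 1/(11*269 - 88244/115698) = 1/(2959 - 88244*1/115698) = 1/(2959 - 44122/57849) = 1/(171131069/57849) = 57849/171131069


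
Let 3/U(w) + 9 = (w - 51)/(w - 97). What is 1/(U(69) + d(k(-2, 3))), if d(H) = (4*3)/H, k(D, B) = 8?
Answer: 90/107 ≈ 0.84112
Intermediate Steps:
U(w) = 3/(-9 + (-51 + w)/(-97 + w)) (U(w) = 3/(-9 + (w - 51)/(w - 97)) = 3/(-9 + (-51 + w)/(-97 + w)))
d(H) = 12/H
1/(U(69) + d(k(-2, 3))) = 1/(3*(97 - 1*69)/(2*(-411 + 4*69)) + 12/8) = 1/(3*(97 - 69)/(2*(-411 + 276)) + 12*(⅛)) = 1/((3/2)*28/(-135) + 3/2) = 1/((3/2)*(-1/135)*28 + 3/2) = 1/(-14/45 + 3/2) = 1/(107/90) = 90/107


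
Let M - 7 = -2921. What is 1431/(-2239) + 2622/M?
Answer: -5020296/3262223 ≈ -1.5389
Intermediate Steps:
M = -2914 (M = 7 - 2921 = -2914)
1431/(-2239) + 2622/M = 1431/(-2239) + 2622/(-2914) = 1431*(-1/2239) + 2622*(-1/2914) = -1431/2239 - 1311/1457 = -5020296/3262223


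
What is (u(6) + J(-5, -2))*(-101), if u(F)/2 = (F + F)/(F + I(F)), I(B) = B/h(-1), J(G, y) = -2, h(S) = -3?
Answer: -404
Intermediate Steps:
I(B) = -B/3 (I(B) = B/(-3) = B*(-1/3) = -B/3)
u(F) = 6 (u(F) = 2*((F + F)/(F - F/3)) = 2*((2*F)/((2*F/3))) = 2*((2*F)*(3/(2*F))) = 2*3 = 6)
(u(6) + J(-5, -2))*(-101) = (6 - 2)*(-101) = 4*(-101) = -404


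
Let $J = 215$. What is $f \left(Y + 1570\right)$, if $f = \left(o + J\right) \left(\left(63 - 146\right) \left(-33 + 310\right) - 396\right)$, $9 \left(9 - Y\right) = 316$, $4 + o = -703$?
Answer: $\frac{53293827860}{3} \approx 1.7765 \cdot 10^{10}$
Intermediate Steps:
$o = -707$ ($o = -4 - 703 = -707$)
$Y = - \frac{235}{9}$ ($Y = 9 - \frac{316}{9} = - \frac{235}{9} \approx -26.111$)
$f = 11506404$ ($f = \left(-707 + 215\right) \left(\left(63 - 146\right) \left(-33 + 310\right) - 396\right) = - 492 \left(\left(-83\right) 277 - 396\right) = - 492 \left(-22991 - 396\right) = \left(-492\right) \left(-23387\right) = 11506404$)
$f \left(Y + 1570\right) = 11506404 \left(- \frac{235}{9} + 1570\right) = 11506404 \cdot \frac{13895}{9} = \frac{53293827860}{3}$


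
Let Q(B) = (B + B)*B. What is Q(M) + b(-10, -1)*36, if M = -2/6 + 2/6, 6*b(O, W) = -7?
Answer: -42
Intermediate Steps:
b(O, W) = -7/6 (b(O, W) = (⅙)*(-7) = -7/6)
M = 0 (M = -2*⅙ + 2*(⅙) = -⅓ + ⅓ = 0)
Q(B) = 2*B² (Q(B) = (2*B)*B = 2*B²)
Q(M) + b(-10, -1)*36 = 2*0² - 7/6*36 = 2*0 - 42 = 0 - 42 = -42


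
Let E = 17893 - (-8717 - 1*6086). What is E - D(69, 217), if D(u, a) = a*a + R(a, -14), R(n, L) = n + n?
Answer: -14827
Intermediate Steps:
E = 32696 (E = 17893 - (-8717 - 6086) = 17893 - 1*(-14803) = 17893 + 14803 = 32696)
R(n, L) = 2*n
D(u, a) = a² + 2*a (D(u, a) = a*a + 2*a = a² + 2*a)
E - D(69, 217) = 32696 - 217*(2 + 217) = 32696 - 217*219 = 32696 - 1*47523 = 32696 - 47523 = -14827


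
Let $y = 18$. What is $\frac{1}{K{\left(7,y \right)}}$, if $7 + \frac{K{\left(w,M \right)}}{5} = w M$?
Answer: $\frac{1}{595} \approx 0.0016807$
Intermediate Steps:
$K{\left(w,M \right)} = -35 + 5 M w$ ($K{\left(w,M \right)} = -35 + 5 w M = -35 + 5 M w$)
$\frac{1}{K{\left(7,y \right)}} = \frac{1}{-35 + 5 \cdot 18 \cdot 7} = \frac{1}{-35 + 630} = \frac{1}{595}$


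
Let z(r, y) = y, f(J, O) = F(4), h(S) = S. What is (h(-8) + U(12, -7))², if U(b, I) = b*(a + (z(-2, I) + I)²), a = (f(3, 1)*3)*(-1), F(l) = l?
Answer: 4840000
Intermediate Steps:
f(J, O) = 4
a = -12 (a = (4*3)*(-1) = 12*(-1) = -12)
U(b, I) = b*(-12 + 4*I²) (U(b, I) = b*(-12 + (I + I)²) = b*(-12 + (2*I)²) = b*(-12 + 4*I²))
(h(-8) + U(12, -7))² = (-8 + 4*12*(-3 + (-7)²))² = (-8 + 4*12*(-3 + 49))² = (-8 + 4*12*46)² = (-8 + 2208)² = 2200² = 4840000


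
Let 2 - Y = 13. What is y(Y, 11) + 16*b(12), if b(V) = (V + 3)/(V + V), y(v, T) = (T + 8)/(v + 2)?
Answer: 71/9 ≈ 7.8889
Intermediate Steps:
Y = -11 (Y = 2 - 1*13 = 2 - 13 = -11)
y(v, T) = (8 + T)/(2 + v)
b(V) = (3 + V)/(2*V) (b(V) = (3 + V)/((2*V)) = (3 + V)*(1/(2*V)) = (3 + V)/(2*V))
y(Y, 11) + 16*b(12) = (8 + 11)/(2 - 11) + 16*((½)*(3 + 12)/12) = 19/(-9) + 16*((½)*(1/12)*15) = -⅑*19 + 16*(5/8) = -19/9 + 10 = 71/9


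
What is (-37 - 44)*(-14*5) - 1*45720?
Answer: -40050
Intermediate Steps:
(-37 - 44)*(-14*5) - 1*45720 = -81*(-70) - 45720 = 5670 - 45720 = -40050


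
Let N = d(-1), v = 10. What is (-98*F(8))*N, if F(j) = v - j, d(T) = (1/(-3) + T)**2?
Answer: -3136/9 ≈ -348.44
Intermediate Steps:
d(T) = (-1/3 + T)**2
N = 16/9 (N = (-1 + 3*(-1))**2/9 = (-1 - 3)**2/9 = (1/9)*(-4)**2 = (1/9)*16 = 16/9 ≈ 1.7778)
F(j) = 10 - j
(-98*F(8))*N = -98*(10 - 1*8)*(16/9) = -98*(10 - 8)*(16/9) = -98*2*(16/9) = -196*16/9 = -3136/9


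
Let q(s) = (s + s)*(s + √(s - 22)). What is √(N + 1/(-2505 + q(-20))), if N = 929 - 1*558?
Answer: √10*√((316277 + 7420*I*√42)/(341 + 8*I*√42))/5 ≈ 19.261 + 2.2625e-6*I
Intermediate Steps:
N = 371 (N = 929 - 558 = 371)
q(s) = 2*s*(s + √(-22 + s)) (q(s) = (2*s)*(s + √(-22 + s)) = 2*s*(s + √(-22 + s)))
√(N + 1/(-2505 + q(-20))) = √(371 + 1/(-2505 + 2*(-20)*(-20 + √(-22 - 20)))) = √(371 + 1/(-2505 + 2*(-20)*(-20 + √(-42)))) = √(371 + 1/(-2505 + 2*(-20)*(-20 + I*√42))) = √(371 + 1/(-2505 + (800 - 40*I*√42))) = √(371 + 1/(-1705 - 40*I*√42))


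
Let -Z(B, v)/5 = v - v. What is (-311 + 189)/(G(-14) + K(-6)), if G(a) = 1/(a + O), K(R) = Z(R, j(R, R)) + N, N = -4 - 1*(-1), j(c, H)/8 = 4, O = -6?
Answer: 40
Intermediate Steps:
j(c, H) = 32 (j(c, H) = 8*4 = 32)
Z(B, v) = 0 (Z(B, v) = -5*(v - v) = -5*0 = 0)
N = -3 (N = -4 + 1 = -3)
K(R) = -3 (K(R) = 0 - 3 = -3)
G(a) = 1/(-6 + a) (G(a) = 1/(a - 6) = 1/(-6 + a))
(-311 + 189)/(G(-14) + K(-6)) = (-311 + 189)/(1/(-6 - 14) - 3) = -122/(1/(-20) - 3) = -122/(-1/20 - 3) = -122/(-61/20) = -122*(-20/61) = 40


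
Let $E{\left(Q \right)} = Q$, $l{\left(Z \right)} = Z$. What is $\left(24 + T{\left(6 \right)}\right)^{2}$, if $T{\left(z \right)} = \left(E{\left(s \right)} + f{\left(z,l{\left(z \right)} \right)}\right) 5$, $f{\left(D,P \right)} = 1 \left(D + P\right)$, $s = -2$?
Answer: $5476$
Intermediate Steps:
$f{\left(D,P \right)} = D + P$
$T{\left(z \right)} = -10 + 10 z$ ($T{\left(z \right)} = \left(-2 + \left(z + z\right)\right) 5 = \left(-2 + 2 z\right) 5 = -10 + 10 z$)
$\left(24 + T{\left(6 \right)}\right)^{2} = \left(24 + \left(-10 + 10 \cdot 6\right)\right)^{2} = \left(24 + \left(-10 + 60\right)\right)^{2} = \left(24 + 50\right)^{2} = 74^{2} = 5476$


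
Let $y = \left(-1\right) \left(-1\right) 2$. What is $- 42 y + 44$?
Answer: $-40$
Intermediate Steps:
$y = 2$ ($y = 1 \cdot 2 = 2$)
$- 42 y + 44 = \left(-42\right) 2 + 44 = -84 + 44 = -40$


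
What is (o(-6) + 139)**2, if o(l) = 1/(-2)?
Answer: 76729/4 ≈ 19182.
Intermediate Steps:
o(l) = -1/2
(o(-6) + 139)**2 = (-1/2 + 139)**2 = (277/2)**2 = 76729/4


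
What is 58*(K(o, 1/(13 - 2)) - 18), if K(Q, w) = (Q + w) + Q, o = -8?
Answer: -21634/11 ≈ -1966.7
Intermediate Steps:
K(Q, w) = w + 2*Q
58*(K(o, 1/(13 - 2)) - 18) = 58*((1/(13 - 2) + 2*(-8)) - 18) = 58*((1/11 - 16) - 18) = 58*(-175/11 - 18) = 58*(-373/11) = -21634/11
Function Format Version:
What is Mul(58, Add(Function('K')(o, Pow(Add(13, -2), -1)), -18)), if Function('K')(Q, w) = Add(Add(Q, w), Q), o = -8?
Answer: Rational(-21634, 11) ≈ -1966.7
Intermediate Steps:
Function('K')(Q, w) = Add(w, Mul(2, Q))
Mul(58, Add(Function('K')(o, Pow(Add(13, -2), -1)), -18)) = Mul(58, Add(Add(Pow(Add(13, -2), -1), Mul(2, -8)), -18)) = Mul(58, Add(Add(Pow(11, -1), -16), -18)) = Mul(58, Add(Add(Rational(1, 11), -16), -18)) = Mul(58, Add(Rational(-175, 11), -18)) = Mul(58, Rational(-373, 11)) = Rational(-21634, 11)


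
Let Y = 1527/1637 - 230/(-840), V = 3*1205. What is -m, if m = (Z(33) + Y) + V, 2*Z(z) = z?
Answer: -499526221/137508 ≈ -3632.7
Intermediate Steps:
Z(z) = z/2
V = 3615
Y = 165919/137508 (Y = 1527*(1/1637) - 230*(-1/840) = 1527/1637 + 23/84 = 165919/137508 ≈ 1.2066)
m = 499526221/137508 (m = ((½)*33 + 165919/137508) + 3615 = (33/2 + 165919/137508) + 3615 = 2434801/137508 + 3615 = 499526221/137508 ≈ 3632.7)
-m = -1*499526221/137508 = -499526221/137508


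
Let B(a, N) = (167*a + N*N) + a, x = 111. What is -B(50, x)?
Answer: -20721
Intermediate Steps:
B(a, N) = N² + 168*a (B(a, N) = (167*a + N²) + a = (N² + 167*a) + a = N² + 168*a)
-B(50, x) = -(111² + 168*50) = -(12321 + 8400) = -1*20721 = -20721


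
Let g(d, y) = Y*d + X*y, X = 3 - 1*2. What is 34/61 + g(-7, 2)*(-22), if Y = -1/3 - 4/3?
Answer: -54920/183 ≈ -300.11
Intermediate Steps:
Y = -5/3 (Y = -1*⅓ - 4*⅓ = -⅓ - 4/3 = -5/3 ≈ -1.6667)
X = 1 (X = 3 - 2 = 1)
g(d, y) = y - 5*d/3 (g(d, y) = -5*d/3 + 1*y = -5*d/3 + y = y - 5*d/3)
34/61 + g(-7, 2)*(-22) = 34/61 + (2 - 5/3*(-7))*(-22) = 34*(1/61) + (2 + 35/3)*(-22) = 34/61 + (41/3)*(-22) = 34/61 - 902/3 = -54920/183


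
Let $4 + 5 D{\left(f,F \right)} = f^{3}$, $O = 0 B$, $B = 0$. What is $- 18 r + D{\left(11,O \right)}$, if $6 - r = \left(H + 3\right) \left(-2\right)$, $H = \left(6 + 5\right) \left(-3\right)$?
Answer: $\frac{6187}{5} \approx 1237.4$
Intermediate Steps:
$H = -33$ ($H = 11 \left(-3\right) = -33$)
$O = 0$ ($O = 0 \cdot 0 = 0$)
$D{\left(f,F \right)} = - \frac{4}{5} + \frac{f^{3}}{5}$
$r = -54$ ($r = 6 - \left(-33 + 3\right) \left(-2\right) = 6 - \left(-30\right) \left(-2\right) = 6 - 60 = -54$)
$- 18 r + D{\left(11,O \right)} = \left(-18\right) \left(-54\right) - \left(\frac{4}{5} - \frac{11^{3}}{5}\right) = 972 + \left(- \frac{4}{5} + \frac{1}{5} \cdot 1331\right) = 972 + \left(- \frac{4}{5} + \frac{1331}{5}\right) = 972 + \frac{1327}{5} = \frac{6187}{5}$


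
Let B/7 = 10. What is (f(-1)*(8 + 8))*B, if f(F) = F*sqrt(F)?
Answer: -1120*I ≈ -1120.0*I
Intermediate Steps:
B = 70 (B = 7*10 = 70)
f(F) = F**(3/2)
(f(-1)*(8 + 8))*B = ((-1)**(3/2)*(8 + 8))*70 = (-I*16)*70 = -16*I*70 = -1120*I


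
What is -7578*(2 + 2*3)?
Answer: -60624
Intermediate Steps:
-7578*(2 + 2*3) = -7578*(2 + 6) = -7578*8 = -60624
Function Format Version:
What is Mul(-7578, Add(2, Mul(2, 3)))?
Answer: -60624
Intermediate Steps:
Mul(-7578, Add(2, Mul(2, 3))) = Mul(-7578, Add(2, 6)) = Mul(-7578, 8) = -60624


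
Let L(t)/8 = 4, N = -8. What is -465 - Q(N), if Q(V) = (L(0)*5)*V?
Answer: 815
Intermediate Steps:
L(t) = 32 (L(t) = 8*4 = 32)
Q(V) = 160*V (Q(V) = (32*5)*V = 160*V)
-465 - Q(N) = -465 - 160*(-8) = -465 - 1*(-1280) = -465 + 1280 = 815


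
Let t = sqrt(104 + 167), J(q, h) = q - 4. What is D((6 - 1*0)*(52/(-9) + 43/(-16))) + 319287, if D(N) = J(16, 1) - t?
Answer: 319299 - sqrt(271) ≈ 3.1928e+5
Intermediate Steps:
J(q, h) = -4 + q
t = sqrt(271) ≈ 16.462
D(N) = 12 - sqrt(271) (D(N) = (-4 + 16) - sqrt(271) = 12 - sqrt(271))
D((6 - 1*0)*(52/(-9) + 43/(-16))) + 319287 = (12 - sqrt(271)) + 319287 = 319299 - sqrt(271)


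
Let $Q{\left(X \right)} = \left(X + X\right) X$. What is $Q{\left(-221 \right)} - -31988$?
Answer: $129670$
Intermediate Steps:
$Q{\left(X \right)} = 2 X^{2}$ ($Q{\left(X \right)} = 2 X X = 2 X^{2}$)
$Q{\left(-221 \right)} - -31988 = 2 \left(-221\right)^{2} - -31988 = 2 \cdot 48841 + 31988 = 97682 + 31988 = 129670$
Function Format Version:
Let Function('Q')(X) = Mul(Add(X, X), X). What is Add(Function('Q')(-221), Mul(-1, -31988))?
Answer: 129670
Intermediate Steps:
Function('Q')(X) = Mul(2, Pow(X, 2)) (Function('Q')(X) = Mul(Mul(2, X), X) = Mul(2, Pow(X, 2)))
Add(Function('Q')(-221), Mul(-1, -31988)) = Add(Mul(2, Pow(-221, 2)), Mul(-1, -31988)) = Add(Mul(2, 48841), 31988) = Add(97682, 31988) = 129670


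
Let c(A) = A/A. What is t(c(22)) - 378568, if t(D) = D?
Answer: -378567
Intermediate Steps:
c(A) = 1
t(c(22)) - 378568 = 1 - 378568 = -378567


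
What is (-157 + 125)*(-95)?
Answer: 3040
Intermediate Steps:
(-157 + 125)*(-95) = -32*(-95) = 3040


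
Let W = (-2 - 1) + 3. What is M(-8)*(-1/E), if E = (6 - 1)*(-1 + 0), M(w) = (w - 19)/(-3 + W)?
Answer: 9/5 ≈ 1.8000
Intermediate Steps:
W = 0 (W = -3 + 3 = 0)
M(w) = 19/3 - w/3 (M(w) = (w - 19)/(-3 + 0) = (-19 + w)/(-3) = (-19 + w)*(-⅓) = 19/3 - w/3)
E = -5 (E = 5*(-1) = -5)
M(-8)*(-1/E) = (19/3 - ⅓*(-8))*(-1/(-5)) = (19/3 + 8/3)*(-1*(-⅕)) = 9*(⅕) = 9/5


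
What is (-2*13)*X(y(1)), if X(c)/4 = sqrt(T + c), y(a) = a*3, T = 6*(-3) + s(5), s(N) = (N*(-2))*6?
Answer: -520*I*sqrt(3) ≈ -900.67*I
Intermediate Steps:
s(N) = -12*N (s(N) = -2*N*6 = -12*N)
T = -78 (T = 6*(-3) - 12*5 = -18 - 60 = -78)
y(a) = 3*a
X(c) = 4*sqrt(-78 + c)
(-2*13)*X(y(1)) = (-2*13)*(4*sqrt(-78 + 3*1)) = -104*sqrt(-78 + 3) = -104*sqrt(-75) = -104*5*I*sqrt(3) = -520*I*sqrt(3)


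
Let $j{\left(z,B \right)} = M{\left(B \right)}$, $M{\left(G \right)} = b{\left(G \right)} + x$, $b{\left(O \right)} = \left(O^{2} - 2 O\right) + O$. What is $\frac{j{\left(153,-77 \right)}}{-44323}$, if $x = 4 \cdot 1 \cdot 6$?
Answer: $- \frac{6030}{44323} \approx -0.13605$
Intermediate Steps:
$b{\left(O \right)} = O^{2} - O$
$x = 24$ ($x = 4 \cdot 6 = 24$)
$M{\left(G \right)} = 24 + G \left(-1 + G\right)$ ($M{\left(G \right)} = G \left(-1 + G\right) + 24 = 24 + G \left(-1 + G\right)$)
$j{\left(z,B \right)} = 24 + B \left(-1 + B\right)$
$\frac{j{\left(153,-77 \right)}}{-44323} = \frac{24 - 77 \left(-1 - 77\right)}{-44323} = \left(24 - -6006\right) \left(- \frac{1}{44323}\right) = \left(24 + 6006\right) \left(- \frac{1}{44323}\right) = 6030 \left(- \frac{1}{44323}\right) = - \frac{6030}{44323}$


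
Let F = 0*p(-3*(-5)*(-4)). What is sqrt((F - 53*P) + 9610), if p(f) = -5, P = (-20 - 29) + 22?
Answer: sqrt(11041) ≈ 105.08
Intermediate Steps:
P = -27 (P = -49 + 22 = -27)
F = 0 (F = 0*(-5) = 0)
sqrt((F - 53*P) + 9610) = sqrt((0 - 53*(-27)) + 9610) = sqrt((0 + 1431) + 9610) = sqrt(1431 + 9610) = sqrt(11041)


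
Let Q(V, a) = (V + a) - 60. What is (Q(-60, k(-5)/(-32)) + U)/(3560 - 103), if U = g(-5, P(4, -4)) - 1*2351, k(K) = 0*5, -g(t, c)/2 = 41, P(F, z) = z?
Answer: -2553/3457 ≈ -0.73850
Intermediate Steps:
g(t, c) = -82 (g(t, c) = -2*41 = -82)
k(K) = 0
Q(V, a) = -60 + V + a
U = -2433 (U = -82 - 1*2351 = -82 - 2351 = -2433)
(Q(-60, k(-5)/(-32)) + U)/(3560 - 103) = ((-60 - 60 + 0/(-32)) - 2433)/(3560 - 103) = ((-60 - 60 + 0*(-1/32)) - 2433)/3457 = ((-60 - 60 + 0) - 2433)*(1/3457) = (-120 - 2433)*(1/3457) = -2553*1/3457 = -2553/3457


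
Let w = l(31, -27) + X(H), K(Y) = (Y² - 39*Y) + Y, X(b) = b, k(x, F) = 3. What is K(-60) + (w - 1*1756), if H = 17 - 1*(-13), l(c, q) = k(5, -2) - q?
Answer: 4184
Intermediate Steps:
l(c, q) = 3 - q
H = 30 (H = 17 + 13 = 30)
K(Y) = Y² - 38*Y
w = 60 (w = (3 - 1*(-27)) + 30 = (3 + 27) + 30 = 30 + 30 = 60)
K(-60) + (w - 1*1756) = -60*(-38 - 60) + (60 - 1*1756) = -60*(-98) + (60 - 1756) = 5880 - 1696 = 4184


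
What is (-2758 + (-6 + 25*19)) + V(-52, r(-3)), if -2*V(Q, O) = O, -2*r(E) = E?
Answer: -9159/4 ≈ -2289.8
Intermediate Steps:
r(E) = -E/2
V(Q, O) = -O/2
(-2758 + (-6 + 25*19)) + V(-52, r(-3)) = (-2758 + (-6 + 25*19)) - (-1)*(-3)/4 = (-2758 + (-6 + 475)) - 1/2*3/2 = (-2758 + 469) - 3/4 = -2289 - 3/4 = -9159/4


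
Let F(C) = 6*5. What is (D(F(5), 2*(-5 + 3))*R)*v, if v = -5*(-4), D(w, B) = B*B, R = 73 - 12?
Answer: 19520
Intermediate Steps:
F(C) = 30
R = 61
D(w, B) = B²
v = 20
(D(F(5), 2*(-5 + 3))*R)*v = ((2*(-5 + 3))²*61)*20 = ((2*(-2))²*61)*20 = ((-4)²*61)*20 = (16*61)*20 = 976*20 = 19520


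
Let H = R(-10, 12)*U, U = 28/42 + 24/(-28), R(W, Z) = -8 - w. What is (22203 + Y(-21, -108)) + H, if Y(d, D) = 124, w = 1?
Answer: 156301/7 ≈ 22329.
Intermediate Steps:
R(W, Z) = -9 (R(W, Z) = -8 - 1*1 = -8 - 1 = -9)
U = -4/21 (U = 28*(1/42) + 24*(-1/28) = 2/3 - 6/7 = -4/21 ≈ -0.19048)
H = 12/7 (H = -9*(-4/21) = 12/7 ≈ 1.7143)
(22203 + Y(-21, -108)) + H = (22203 + 124) + 12/7 = 22327 + 12/7 = 156301/7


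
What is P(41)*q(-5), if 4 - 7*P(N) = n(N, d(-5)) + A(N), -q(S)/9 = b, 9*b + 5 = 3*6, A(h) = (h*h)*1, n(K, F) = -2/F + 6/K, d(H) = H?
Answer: 4470661/1435 ≈ 3115.4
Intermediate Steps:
A(h) = h**2 (A(h) = h**2*1 = h**2)
b = 13/9 (b = -5/9 + (3*6)/9 = -5/9 + (1/9)*18 = -5/9 + 2 = 13/9 ≈ 1.4444)
q(S) = -13 (q(S) = -9*13/9 = -13)
P(N) = 18/35 - 6/(7*N) - N**2/7 (P(N) = 4/7 - ((-2/(-5) + 6/N) + N**2)/7 = 4/7 - ((-2*(-1/5) + 6/N) + N**2)/7 = 4/7 - ((2/5 + 6/N) + N**2)/7 = 4/7 - (2/5 + N**2 + 6/N)/7 = 4/7 + (-2/35 - 6/(7*N) - N**2/7) = 18/35 - 6/(7*N) - N**2/7)
P(41)*q(-5) = ((1/35)*(-30 - 5*41**3 + 18*41)/41)*(-13) = ((1/35)*(1/41)*(-30 - 5*68921 + 738))*(-13) = ((1/35)*(1/41)*(-30 - 344605 + 738))*(-13) = ((1/35)*(1/41)*(-343897))*(-13) = -343897/1435*(-13) = 4470661/1435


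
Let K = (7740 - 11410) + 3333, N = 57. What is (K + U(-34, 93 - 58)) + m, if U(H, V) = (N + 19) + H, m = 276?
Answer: -19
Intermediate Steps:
K = -337 (K = -3670 + 3333 = -337)
U(H, V) = 76 + H (U(H, V) = (57 + 19) + H = 76 + H)
(K + U(-34, 93 - 58)) + m = (-337 + (76 - 34)) + 276 = (-337 + 42) + 276 = -295 + 276 = -19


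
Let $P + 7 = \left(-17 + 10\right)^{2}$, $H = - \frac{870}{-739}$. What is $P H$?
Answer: $\frac{36540}{739} \approx 49.445$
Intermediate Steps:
$H = \frac{870}{739}$ ($H = \left(-870\right) \left(- \frac{1}{739}\right) = \frac{870}{739} \approx 1.1773$)
$P = 42$ ($P = -7 + \left(-17 + 10\right)^{2} = -7 + \left(-7\right)^{2} = -7 + 49 = 42$)
$P H = 42 \cdot \frac{870}{739} = \frac{36540}{739}$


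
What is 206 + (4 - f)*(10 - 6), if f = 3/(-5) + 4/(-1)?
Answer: 1202/5 ≈ 240.40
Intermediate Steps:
f = -23/5 (f = 3*(-1/5) + 4*(-1) = -3/5 - 4 = -23/5 ≈ -4.6000)
206 + (4 - f)*(10 - 6) = 206 + (4 - 1*(-23/5))*(10 - 6) = 206 + (4 + 23/5)*4 = 206 + (43/5)*4 = 206 + 172/5 = 1202/5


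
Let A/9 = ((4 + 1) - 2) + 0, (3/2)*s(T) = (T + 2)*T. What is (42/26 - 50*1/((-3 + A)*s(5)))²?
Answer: 1234321/529984 ≈ 2.3290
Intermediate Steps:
s(T) = 2*T*(2 + T)/3 (s(T) = 2*((T + 2)*T)/3 = 2*((2 + T)*T)/3 = 2*(T*(2 + T))/3 = 2*T*(2 + T)/3)
A = 27 (A = 9*(((4 + 1) - 2) + 0) = 9*((5 - 2) + 0) = 9*(3 + 0) = 9*3 = 27)
(42/26 - 50*1/((-3 + A)*s(5)))² = (42/26 - 50*3/(10*(-3 + 27)*(2 + 5)))² = (42*(1/26) - 50/(((⅔)*5*7)*24))² = (21/13 - 50/((70/3)*24))² = (21/13 - 50/560)² = (21/13 - 50*1/560)² = (21/13 - 5/56)² = (1111/728)² = 1234321/529984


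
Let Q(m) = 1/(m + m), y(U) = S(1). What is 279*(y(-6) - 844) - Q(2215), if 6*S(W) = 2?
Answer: -1042746691/4430 ≈ -2.3538e+5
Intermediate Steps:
S(W) = ⅓ (S(W) = (⅙)*2 = ⅓)
y(U) = ⅓
Q(m) = 1/(2*m)
279*(y(-6) - 844) - Q(2215) = 279*(⅓ - 844) - 1/(2*2215) = 279*(-2531/3) - 1/(2*2215) = -235383 - 1*1/4430 = -235383 - 1/4430 = -1042746691/4430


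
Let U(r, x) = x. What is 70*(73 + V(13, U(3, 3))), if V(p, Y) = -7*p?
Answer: -1260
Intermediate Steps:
70*(73 + V(13, U(3, 3))) = 70*(73 - 7*13) = 70*(73 - 91) = 70*(-18) = -1260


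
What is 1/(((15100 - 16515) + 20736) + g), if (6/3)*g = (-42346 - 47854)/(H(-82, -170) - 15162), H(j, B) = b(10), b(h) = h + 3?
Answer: 15149/292738929 ≈ 5.1749e-5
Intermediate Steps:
b(h) = 3 + h
H(j, B) = 13 (H(j, B) = 3 + 10 = 13)
g = 45100/15149 (g = ((-42346 - 47854)/(13 - 15162))/2 = (-90200/(-15149))/2 = (-90200*(-1/15149))/2 = (½)*(90200/15149) = 45100/15149 ≈ 2.9771)
1/(((15100 - 16515) + 20736) + g) = 1/(((15100 - 16515) + 20736) + 45100/15149) = 1/((-1415 + 20736) + 45100/15149) = 1/(19321 + 45100/15149) = 1/(292738929/15149) = 15149/292738929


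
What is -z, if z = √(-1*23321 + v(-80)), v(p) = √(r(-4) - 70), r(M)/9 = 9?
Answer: -I*√(23321 - √11) ≈ -152.7*I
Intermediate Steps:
r(M) = 81 (r(M) = 9*9 = 81)
v(p) = √11 (v(p) = √(81 - 70) = √11)
z = √(-23321 + √11) (z = √(-1*23321 + √11) = √(-23321 + √11) ≈ 152.7*I)
-z = -√(-23321 + √11)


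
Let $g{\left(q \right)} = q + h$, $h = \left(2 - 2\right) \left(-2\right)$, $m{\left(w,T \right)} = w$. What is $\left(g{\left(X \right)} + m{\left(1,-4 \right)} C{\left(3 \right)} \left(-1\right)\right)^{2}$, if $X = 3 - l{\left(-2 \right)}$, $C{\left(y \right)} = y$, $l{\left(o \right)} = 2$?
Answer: $4$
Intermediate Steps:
$h = 0$ ($h = 0 \left(-2\right) = 0$)
$X = 1$ ($X = 3 - 2 = 1$)
$g{\left(q \right)} = q$ ($g{\left(q \right)} = q + 0 = q$)
$\left(g{\left(X \right)} + m{\left(1,-4 \right)} C{\left(3 \right)} \left(-1\right)\right)^{2} = \left(1 + 1 \cdot 3 \left(-1\right)\right)^{2} = \left(1 + 3 \left(-1\right)\right)^{2} = \left(1 - 3\right)^{2} = \left(-2\right)^{2} = 4$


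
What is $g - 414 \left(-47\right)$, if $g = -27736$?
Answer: $-8278$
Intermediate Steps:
$g - 414 \left(-47\right) = -27736 - 414 \left(-47\right) = -27736 - -19458 = -27736 + 19458 = -8278$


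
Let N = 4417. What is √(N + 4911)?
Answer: 4*√583 ≈ 96.582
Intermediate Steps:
√(N + 4911) = √(4417 + 4911) = √9328 = 4*√583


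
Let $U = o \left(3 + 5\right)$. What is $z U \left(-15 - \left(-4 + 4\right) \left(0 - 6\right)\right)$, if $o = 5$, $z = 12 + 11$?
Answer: $-13800$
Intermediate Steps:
$z = 23$
$U = 40$ ($U = 5 \left(3 + 5\right) = 5 \cdot 8 = 40$)
$z U \left(-15 - \left(-4 + 4\right) \left(0 - 6\right)\right) = 23 \cdot 40 \left(-15 - \left(-4 + 4\right) \left(0 - 6\right)\right) = 920 \left(-15 - 0 \left(-6\right)\right) = 920 \left(-15 - 0\right) = 920 \left(-15 + 0\right) = 920 \left(-15\right) = -13800$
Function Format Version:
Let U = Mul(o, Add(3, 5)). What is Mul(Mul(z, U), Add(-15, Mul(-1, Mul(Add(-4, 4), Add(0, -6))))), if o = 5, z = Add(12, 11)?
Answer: -13800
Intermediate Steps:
z = 23
U = 40 (U = Mul(5, Add(3, 5)) = Mul(5, 8) = 40)
Mul(Mul(z, U), Add(-15, Mul(-1, Mul(Add(-4, 4), Add(0, -6))))) = Mul(Mul(23, 40), Add(-15, Mul(-1, Mul(Add(-4, 4), Add(0, -6))))) = Mul(920, Add(-15, Mul(-1, Mul(0, -6)))) = Mul(920, Add(-15, Mul(-1, 0))) = Mul(920, Add(-15, 0)) = Mul(920, -15) = -13800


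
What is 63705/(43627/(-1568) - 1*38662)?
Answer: -33296480/20221881 ≈ -1.6466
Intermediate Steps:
63705/(43627/(-1568) - 1*38662) = 63705/(43627*(-1/1568) - 38662) = 63705/(-43627/1568 - 38662) = 63705/(-60665643/1568) = 63705*(-1568/60665643) = -33296480/20221881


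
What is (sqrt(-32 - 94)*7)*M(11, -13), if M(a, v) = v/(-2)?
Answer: 273*I*sqrt(14)/2 ≈ 510.74*I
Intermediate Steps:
M(a, v) = -v/2 (M(a, v) = v*(-1/2) = -v/2)
(sqrt(-32 - 94)*7)*M(11, -13) = (sqrt(-32 - 94)*7)*(-1/2*(-13)) = (sqrt(-126)*7)*(13/2) = ((3*I*sqrt(14))*7)*(13/2) = (21*I*sqrt(14))*(13/2) = 273*I*sqrt(14)/2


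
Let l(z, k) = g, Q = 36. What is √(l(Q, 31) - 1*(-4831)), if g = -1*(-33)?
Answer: 16*√19 ≈ 69.742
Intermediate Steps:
g = 33
l(z, k) = 33
√(l(Q, 31) - 1*(-4831)) = √(33 - 1*(-4831)) = √(33 + 4831) = √4864 = 16*√19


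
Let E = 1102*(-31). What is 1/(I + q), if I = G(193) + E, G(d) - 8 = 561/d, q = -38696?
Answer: -193/14059489 ≈ -1.3727e-5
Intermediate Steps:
G(d) = 8 + 561/d
E = -34162
I = -6591161/193 (I = (8 + 561/193) - 34162 = 2105/193 - 34162 = -6591161/193 ≈ -34151.)
1/(I + q) = 1/(-6591161/193 - 38696) = 1/(-14059489/193) = -193/14059489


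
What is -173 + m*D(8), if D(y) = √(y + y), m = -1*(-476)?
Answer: 1731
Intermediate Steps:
m = 476
D(y) = √2*√y (D(y) = √(2*y) = √2*√y)
-173 + m*D(8) = -173 + 476*(√2*√8) = -173 + 476*(√2*(2*√2)) = -173 + 476*4 = -173 + 1904 = 1731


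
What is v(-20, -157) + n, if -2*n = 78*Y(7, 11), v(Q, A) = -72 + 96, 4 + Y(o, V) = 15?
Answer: -405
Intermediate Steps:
Y(o, V) = 11 (Y(o, V) = -4 + 15 = 11)
v(Q, A) = 24
n = -429 (n = -39*11 = -½*858 = -429)
v(-20, -157) + n = 24 - 429 = -405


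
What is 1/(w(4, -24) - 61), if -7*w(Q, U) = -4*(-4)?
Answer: -7/443 ≈ -0.015801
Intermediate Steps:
w(Q, U) = -16/7 (w(Q, U) = -(-4)*(-4)/7 = -1/7*16 = -16/7)
1/(w(4, -24) - 61) = 1/(-16/7 - 61) = 1/(-443/7) = -7/443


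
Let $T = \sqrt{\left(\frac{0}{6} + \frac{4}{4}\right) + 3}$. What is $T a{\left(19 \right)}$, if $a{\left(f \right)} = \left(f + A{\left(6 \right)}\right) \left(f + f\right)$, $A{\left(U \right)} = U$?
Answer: $1900$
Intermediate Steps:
$a{\left(f \right)} = 2 f \left(6 + f\right)$ ($a{\left(f \right)} = \left(f + 6\right) \left(f + f\right) = \left(6 + f\right) 2 f = 2 f \left(6 + f\right)$)
$T = 2$ ($T = \sqrt{\left(0 \cdot \frac{1}{6} + 4 \cdot \frac{1}{4}\right) + 3} = \sqrt{\left(0 + 1\right) + 3} = \sqrt{1 + 3} = \sqrt{4} = 2$)
$T a{\left(19 \right)} = 2 \cdot 2 \cdot 19 \left(6 + 19\right) = 2 \cdot 2 \cdot 19 \cdot 25 = 2 \cdot 950 = 1900$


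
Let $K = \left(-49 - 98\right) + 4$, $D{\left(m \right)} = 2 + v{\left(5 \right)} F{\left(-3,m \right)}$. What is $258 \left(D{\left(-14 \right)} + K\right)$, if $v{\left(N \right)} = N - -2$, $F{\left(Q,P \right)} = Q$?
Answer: $-41796$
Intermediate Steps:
$v{\left(N \right)} = 2 + N$ ($v{\left(N \right)} = N + 2 = 2 + N$)
$D{\left(m \right)} = -19$ ($D{\left(m \right)} = 2 + \left(2 + 5\right) \left(-3\right) = 2 + 7 \left(-3\right) = 2 - 21 = -19$)
$K = -143$ ($K = -147 + 4 = -143$)
$258 \left(D{\left(-14 \right)} + K\right) = 258 \left(-19 - 143\right) = 258 \left(-162\right) = -41796$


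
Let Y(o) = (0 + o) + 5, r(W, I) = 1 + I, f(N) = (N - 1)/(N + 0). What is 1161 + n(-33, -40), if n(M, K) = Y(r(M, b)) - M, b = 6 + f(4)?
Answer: 4827/4 ≈ 1206.8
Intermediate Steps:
f(N) = (-1 + N)/N
b = 27/4 (b = 6 + (-1 + 4)/4 = 6 + (¼)*3 = 6 + ¾ = 27/4 ≈ 6.7500)
Y(o) = 5 + o (Y(o) = o + 5 = 5 + o)
n(M, K) = 51/4 - M (n(M, K) = (5 + (1 + 27/4)) - M = (5 + 31/4) - M = 51/4 - M)
1161 + n(-33, -40) = 1161 + (51/4 - 1*(-33)) = 1161 + (51/4 + 33) = 1161 + 183/4 = 4827/4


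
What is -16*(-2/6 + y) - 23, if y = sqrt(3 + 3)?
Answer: -53/3 - 16*sqrt(6) ≈ -56.859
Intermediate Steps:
y = sqrt(6) ≈ 2.4495
-16*(-2/6 + y) - 23 = -16*(-2/6 + sqrt(6)) - 23 = -16*(-2*1/6 + sqrt(6)) - 23 = -16*(-1/3 + sqrt(6)) - 23 = (16/3 - 16*sqrt(6)) - 23 = -53/3 - 16*sqrt(6)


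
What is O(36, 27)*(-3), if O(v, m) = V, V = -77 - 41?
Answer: 354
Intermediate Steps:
V = -118
O(v, m) = -118
O(36, 27)*(-3) = -118*(-3) = 354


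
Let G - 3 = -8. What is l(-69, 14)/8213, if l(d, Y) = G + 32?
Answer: 27/8213 ≈ 0.0032875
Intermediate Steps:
G = -5 (G = 3 - 8 = -5)
l(d, Y) = 27 (l(d, Y) = -5 + 32 = 27)
l(-69, 14)/8213 = 27/8213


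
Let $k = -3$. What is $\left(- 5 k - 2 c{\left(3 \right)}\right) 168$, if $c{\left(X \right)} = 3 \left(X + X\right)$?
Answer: $-3528$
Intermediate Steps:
$c{\left(X \right)} = 6 X$ ($c{\left(X \right)} = 3 \cdot 2 X = 6 X$)
$\left(- 5 k - 2 c{\left(3 \right)}\right) 168 = \left(\left(-5\right) \left(-3\right) - 2 \cdot 6 \cdot 3\right) 168 = \left(15 - 36\right) 168 = \left(-21\right) 168 = -3528$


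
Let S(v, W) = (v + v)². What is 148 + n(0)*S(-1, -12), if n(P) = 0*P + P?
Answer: 148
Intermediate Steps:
n(P) = P (n(P) = 0 + P = P)
S(v, W) = 4*v² (S(v, W) = (2*v)² = 4*v²)
148 + n(0)*S(-1, -12) = 148 + 0*(4*(-1)²) = 148 + 0*(4*1) = 148 + 0*4 = 148 + 0 = 148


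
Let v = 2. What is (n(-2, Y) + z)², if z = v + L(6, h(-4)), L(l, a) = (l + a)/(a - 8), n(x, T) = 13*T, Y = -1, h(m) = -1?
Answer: 10816/81 ≈ 133.53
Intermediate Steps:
L(l, a) = (a + l)/(-8 + a)
z = 13/9 (z = 2 + (-1 + 6)/(-8 - 1) = 2 + 5/(-9) = 2 - ⅑*5 = 2 - 5/9 = 13/9 ≈ 1.4444)
(n(-2, Y) + z)² = (13*(-1) + 13/9)² = (-13 + 13/9)² = (-104/9)² = 10816/81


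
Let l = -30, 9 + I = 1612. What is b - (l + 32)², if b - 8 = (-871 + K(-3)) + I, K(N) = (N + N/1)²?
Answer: 772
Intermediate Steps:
I = 1603 (I = -9 + 1612 = 1603)
K(N) = 4*N² (K(N) = (N + N*1)² = (N + N)² = (2*N)² = 4*N²)
b = 776 (b = 8 + ((-871 + 4*(-3)²) + 1603) = 8 + ((-871 + 4*9) + 1603) = 8 + ((-871 + 36) + 1603) = 8 + (-835 + 1603) = 8 + 768 = 776)
b - (l + 32)² = 776 - (-30 + 32)² = 776 - 1*2² = 776 - 1*4 = 776 - 4 = 772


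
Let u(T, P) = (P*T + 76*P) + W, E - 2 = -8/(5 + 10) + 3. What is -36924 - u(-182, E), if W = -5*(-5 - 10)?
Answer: -547883/15 ≈ -36526.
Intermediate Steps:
W = 75 (W = -5*(-15) = 75)
E = 67/15 (E = 2 + (-8/(5 + 10) + 3) = 2 + (-8/15 + 3) = 2 + 37/15 = 67/15 ≈ 4.4667)
u(T, P) = 75 + 76*P + P*T (u(T, P) = (P*T + 76*P) + 75 = (76*P + P*T) + 75 = 75 + 76*P + P*T)
-36924 - u(-182, E) = -36924 - (75 + 76*(67/15) + (67/15)*(-182)) = -36924 - (75 + 5092/15 - 12194/15) = -36924 - 1*(-5977/15) = -36924 + 5977/15 = -547883/15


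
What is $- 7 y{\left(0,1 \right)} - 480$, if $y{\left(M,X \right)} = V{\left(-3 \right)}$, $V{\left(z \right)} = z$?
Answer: $-459$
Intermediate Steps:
$y{\left(M,X \right)} = -3$
$- 7 y{\left(0,1 \right)} - 480 = \left(-7\right) \left(-3\right) - 480 = 21 - 480 = -459$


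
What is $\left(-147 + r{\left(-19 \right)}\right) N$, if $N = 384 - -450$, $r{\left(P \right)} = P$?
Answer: $-138444$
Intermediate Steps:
$N = 834$ ($N = 384 + 450 = 834$)
$\left(-147 + r{\left(-19 \right)}\right) N = \left(-147 - 19\right) 834 = \left(-166\right) 834 = -138444$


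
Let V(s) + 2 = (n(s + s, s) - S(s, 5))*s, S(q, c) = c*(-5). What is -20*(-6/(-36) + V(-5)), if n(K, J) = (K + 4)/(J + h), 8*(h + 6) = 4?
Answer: 54470/21 ≈ 2593.8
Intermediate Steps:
S(q, c) = -5*c
h = -11/2 (h = -6 + (1/8)*4 = -6 + 1/2 = -11/2 ≈ -5.5000)
n(K, J) = (4 + K)/(-11/2 + J) (n(K, J) = (K + 4)/(J - 11/2) = (4 + K)/(-11/2 + J))
V(s) = -2 + s*(25 + 2*(4 + 2*s)/(-11 + 2*s)) (V(s) = -2 + (2*(4 + (s + s))/(-11 + 2*s) - (-5)*5)*s = -2 + (2*(4 + 2*s)/(-11 + 2*s) - 1*(-25))*s = -2 + (2*(4 + 2*s)/(-11 + 2*s) + 25)*s = -2 + (25 + 2*(4 + 2*s)/(-11 + 2*s))*s = -2 + s*(25 + 2*(4 + 2*s)/(-11 + 2*s)))
-20*(-6/(-36) + V(-5)) = -20*(-6/(-36) + (22 - 271*(-5) + 54*(-5)**2)/(-11 + 2*(-5))) = -20*(-6*(-1/36) + (22 + 1355 + 54*25)/(-11 - 10)) = -20*(1/6 + (22 + 1355 + 1350)/(-21)) = -20*(1/6 - 1/21*2727) = -20*(1/6 - 909/7) = -20*(-5447/42) = 54470/21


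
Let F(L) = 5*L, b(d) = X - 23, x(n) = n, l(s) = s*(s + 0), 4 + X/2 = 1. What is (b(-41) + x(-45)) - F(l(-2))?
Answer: -94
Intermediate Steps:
X = -6 (X = -8 + 2*1 = -8 + 2 = -6)
l(s) = s² (l(s) = s*s = s²)
b(d) = -29 (b(d) = -6 - 23 = -29)
(b(-41) + x(-45)) - F(l(-2)) = (-29 - 45) - 5*(-2)² = -74 - 5*4 = -74 - 1*20 = -74 - 20 = -94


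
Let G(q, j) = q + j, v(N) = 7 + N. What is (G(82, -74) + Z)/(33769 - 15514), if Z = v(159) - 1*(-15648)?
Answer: 5274/6085 ≈ 0.86672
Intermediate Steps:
G(q, j) = j + q
Z = 15814 (Z = (7 + 159) - 1*(-15648) = 166 + 15648 = 15814)
(G(82, -74) + Z)/(33769 - 15514) = ((-74 + 82) + 15814)/(33769 - 15514) = (8 + 15814)/18255 = 15822*(1/18255) = 5274/6085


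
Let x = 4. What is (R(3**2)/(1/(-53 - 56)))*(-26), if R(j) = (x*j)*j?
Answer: 918216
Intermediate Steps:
R(j) = 4*j**2 (R(j) = (4*j)*j = 4*j**2)
(R(3**2)/(1/(-53 - 56)))*(-26) = ((4*(3**2)**2)/(1/(-53 - 56)))*(-26) = ((4*9**2)/(1/(-109)))*(-26) = ((4*81)/(-1/109))*(-26) = -109*324*(-26) = -35316*(-26) = 918216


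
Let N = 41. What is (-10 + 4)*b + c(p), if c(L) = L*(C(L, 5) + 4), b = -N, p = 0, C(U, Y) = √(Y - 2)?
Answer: 246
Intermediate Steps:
C(U, Y) = √(-2 + Y)
b = -41 (b = -1*41 = -41)
c(L) = L*(4 + √3) (c(L) = L*(√(-2 + 5) + 4) = L*(√3 + 4) = L*(4 + √3))
(-10 + 4)*b + c(p) = (-10 + 4)*(-41) + 0*(4 + √3) = -6*(-41) + 0 = 246 + 0 = 246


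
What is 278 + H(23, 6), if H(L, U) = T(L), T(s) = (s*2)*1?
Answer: 324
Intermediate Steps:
T(s) = 2*s (T(s) = (2*s)*1 = 2*s)
H(L, U) = 2*L
278 + H(23, 6) = 278 + 2*23 = 278 + 46 = 324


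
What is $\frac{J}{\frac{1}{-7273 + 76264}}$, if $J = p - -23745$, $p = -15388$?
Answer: $576557787$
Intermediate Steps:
$J = 8357$ ($J = -15388 - -23745 = -15388 + 23745 = 8357$)
$\frac{J}{\frac{1}{-7273 + 76264}} = \frac{8357}{\frac{1}{-7273 + 76264}} = \frac{8357}{\frac{1}{68991}} = 8357 \frac{1}{\frac{1}{68991}} = 8357 \cdot 68991 = 576557787$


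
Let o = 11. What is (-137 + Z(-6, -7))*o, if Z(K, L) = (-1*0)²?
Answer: -1507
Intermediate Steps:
Z(K, L) = 0 (Z(K, L) = 0² = 0)
(-137 + Z(-6, -7))*o = (-137 + 0)*11 = -137*11 = -1507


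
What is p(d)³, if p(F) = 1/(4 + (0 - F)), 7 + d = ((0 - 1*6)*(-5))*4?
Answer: -1/1295029 ≈ -7.7218e-7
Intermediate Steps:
d = 113 (d = -7 + ((0 - 1*6)*(-5))*4 = -7 + ((0 - 6)*(-5))*4 = -7 - 6*(-5)*4 = -7 + 30*4 = -7 + 120 = 113)
p(F) = 1/(4 - F)
p(d)³ = (-1/(-4 + 113))³ = (-1/109)³ = -1/1295029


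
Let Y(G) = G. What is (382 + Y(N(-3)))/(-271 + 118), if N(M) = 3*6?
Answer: -400/153 ≈ -2.6144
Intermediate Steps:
N(M) = 18
(382 + Y(N(-3)))/(-271 + 118) = (382 + 18)/(-271 + 118) = 400/(-153) = 400*(-1/153) = -400/153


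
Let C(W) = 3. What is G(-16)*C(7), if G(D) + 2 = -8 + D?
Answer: -78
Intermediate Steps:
G(D) = -10 + D (G(D) = -2 + (-8 + D) = -10 + D)
G(-16)*C(7) = (-10 - 16)*3 = -26*3 = -78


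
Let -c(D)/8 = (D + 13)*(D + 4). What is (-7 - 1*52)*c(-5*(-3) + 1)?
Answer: 273760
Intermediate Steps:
c(D) = -8*(4 + D)*(13 + D) (c(D) = -8*(D + 13)*(D + 4) = -8*(13 + D)*(4 + D) = -8*(4 + D)*(13 + D))
(-7 - 1*52)*c(-5*(-3) + 1) = (-7 - 1*52)*(-416 - 136*(-5*(-3) + 1) - 8*(-5*(-3) + 1)²) = (-7 - 52)*(-416 - 136*(15 + 1) - 8*(15 + 1)²) = -59*(-416 - 136*16 - 8*16²) = -59*(-416 - 2176 - 8*256) = -59*(-416 - 2176 - 2048) = -59*(-4640) = 273760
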